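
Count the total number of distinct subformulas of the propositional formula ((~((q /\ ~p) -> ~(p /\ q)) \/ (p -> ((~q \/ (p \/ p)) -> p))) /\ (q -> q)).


Formula: ((~((q /\ ~p) -> ~(p /\ q)) \/ (p -> ((~q \/ (p \/ p)) -> p))) /\ (q -> q))
Subformulas found:
  1. q
  2. p
  3. ~p
  4. ~q
  5. (p \/ p)
  6. (q -> q)
  7. (p /\ q)
  8. ~(p /\ q)
  9. (q /\ ~p)
  10. (~q \/ (p \/ p))
  11. ((~q \/ (p \/ p)) -> p)
  12. ((q /\ ~p) -> ~(p /\ q))
  13. ~((q /\ ~p) -> ~(p /\ q))
  14. (p -> ((~q \/ (p \/ p)) -> p))
  15. (~((q /\ ~p) -> ~(p /\ q)) \/ (p -> ((~q \/ (p \/ p)) -> p)))
  16. ((~((q /\ ~p) -> ~(p /\ q)) \/ (p -> ((~q \/ (p \/ p)) -> p))) /\ (q -> q))
Total distinct subformulas = 16

16


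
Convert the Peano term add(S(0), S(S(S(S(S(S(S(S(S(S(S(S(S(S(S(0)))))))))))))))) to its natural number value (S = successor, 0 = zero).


add(S^1(0), S^15(0)):
S^1(0) = 1
S^15(0) = 15
1 + 15 = 16

16


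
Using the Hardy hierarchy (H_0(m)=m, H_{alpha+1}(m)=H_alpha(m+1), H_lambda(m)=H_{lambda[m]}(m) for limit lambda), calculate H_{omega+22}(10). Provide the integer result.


H_{omega+22}(10):
Unwind the 22 successor steps: H_{omega+22}(10) = H_omega(10+22) = H_omega(32).
H_omega(m) = H_m(m) = m + m = 2m.
Result = 2 * 32 = 64

64


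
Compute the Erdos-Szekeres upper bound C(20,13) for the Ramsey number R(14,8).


R(14,8) <= C(14+8-2, 14-1) = C(20, 13)
C(20, 13) = 20! / (13! * 7!)
= 77520

77520


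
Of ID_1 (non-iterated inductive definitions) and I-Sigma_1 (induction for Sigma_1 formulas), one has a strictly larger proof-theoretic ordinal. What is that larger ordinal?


Proof-theoretic ordinal of ID_1 (non-iterated inductive definitions): psi_0(epsilon_{Omega+1})
Proof-theoretic ordinal of I-Sigma_1 (induction for Sigma_1 formulas): omega^omega
Comparing: omega^omega < psi_0(epsilon_{Omega+1}).
The larger ordinal is psi_0(epsilon_{Omega+1}) (from ID_1 (non-iterated inductive definitions)).

psi_0(epsilon_{Omega+1})


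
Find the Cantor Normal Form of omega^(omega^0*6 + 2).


omega^(omega^0*6 + 2):
omega^0 = 1, so the exponent is 6 + 2 = 8 (finite ordinal addition).
Result = omega^8, already a single CNF term.

omega^8


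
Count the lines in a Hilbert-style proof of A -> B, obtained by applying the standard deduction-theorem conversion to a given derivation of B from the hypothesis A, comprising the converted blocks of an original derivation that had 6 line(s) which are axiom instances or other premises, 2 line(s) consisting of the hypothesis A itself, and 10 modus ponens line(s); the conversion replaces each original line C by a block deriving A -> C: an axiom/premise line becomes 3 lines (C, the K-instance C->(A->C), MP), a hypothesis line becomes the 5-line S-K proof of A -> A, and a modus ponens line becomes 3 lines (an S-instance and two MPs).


Deduction-theorem conversion, block by block:
- 6 axiom/premise lines -> 3 lines each = 18
- 2 hypothesis lines -> 5 lines each (identity proof A->A) = 10
- 10 MP lines -> 3 lines each (S-instance, MP, MP) = 30
Total = 18 + 10 + 30 = 58 lines.

58


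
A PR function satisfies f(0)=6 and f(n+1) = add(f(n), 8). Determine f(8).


f(0) = 6
f(1) = add(f(0), 8) = add(6, 8) = 14
f(2) = add(f(1), 8) = add(14, 8) = 22
f(3) = add(f(2), 8) = add(22, 8) = 30
f(4) = add(f(3), 8) = add(30, 8) = 38
f(5) = add(f(4), 8) = add(38, 8) = 46
f(6) = add(f(5), 8) = add(46, 8) = 54
f(7) = add(f(6), 8) = add(54, 8) = 62
f(8) = add(f(7), 8) = add(62, 8) = 70


70


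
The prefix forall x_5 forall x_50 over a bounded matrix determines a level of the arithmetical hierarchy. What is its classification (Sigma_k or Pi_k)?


Leading quantifier is forall, so the class is Pi.
Number of quantifier blocks = alternations + 1 = 0 + 1 = 1.
Classification: Pi_1

Pi_1


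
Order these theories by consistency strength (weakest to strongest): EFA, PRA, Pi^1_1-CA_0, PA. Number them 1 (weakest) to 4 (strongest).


Ordering by consistency strength:
1. EFA
2. PRA
3. PA
4. Pi^1_1-CA_0


EFA=1, PRA=2, Pi^1_1-CA_0=4, PA=3


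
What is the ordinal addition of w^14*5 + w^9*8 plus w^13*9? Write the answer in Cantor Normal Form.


Ordinal addition (w^14*5 + w^9*8) + w^13*9:
alpha's leading term has exponent 14 > beta's exponent 13, so it survives.
alpha's tail term has exponent 9 < beta's exponent 13, so it is absorbed by beta.
In ordinal addition, any term followed by a strictly larger-exponent term is absorbed.
Result = w^14*5 + w^13*9

w^14*5 + w^13*9


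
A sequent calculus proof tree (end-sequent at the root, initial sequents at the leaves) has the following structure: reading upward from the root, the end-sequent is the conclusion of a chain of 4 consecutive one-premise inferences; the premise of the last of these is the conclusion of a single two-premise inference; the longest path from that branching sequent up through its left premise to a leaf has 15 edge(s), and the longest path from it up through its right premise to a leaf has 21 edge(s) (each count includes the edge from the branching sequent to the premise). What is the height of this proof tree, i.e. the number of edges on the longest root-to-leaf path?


Longest path through the left premise: 15 edges (measured from the branching sequent)
Longest path through the right premise: 21 edges
Height of the subtree rooted at the branching sequent: max(15, 21) = 21
The branching sequent sits 4 edges above the root (the chain of one-premise inferences), so height = 21 + 4 = 25

25


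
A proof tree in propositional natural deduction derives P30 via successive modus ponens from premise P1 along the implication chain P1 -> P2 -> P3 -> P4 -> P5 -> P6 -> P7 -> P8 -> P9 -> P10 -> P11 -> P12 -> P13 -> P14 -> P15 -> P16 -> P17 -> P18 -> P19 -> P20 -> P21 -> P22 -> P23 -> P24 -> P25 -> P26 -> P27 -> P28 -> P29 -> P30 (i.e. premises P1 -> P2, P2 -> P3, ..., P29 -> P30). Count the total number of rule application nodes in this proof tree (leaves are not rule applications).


We have a chain: P1 -> P2 -> P3 -> P4 -> P5 -> P6 -> P7 -> P8 -> P9 -> P10 -> P11 -> P12 -> P13 -> P14 -> P15 -> P16 -> P17 -> P18 -> P19 -> P20 -> P21 -> P22 -> P23 -> P24 -> P25 -> P26 -> P27 -> P28 -> P29 -> P30.
Each modus ponens application produces the next variable.
The chain has 30 propositions, so 30-1 = 29 modus ponens steps.
Total inference nodes = 29

29


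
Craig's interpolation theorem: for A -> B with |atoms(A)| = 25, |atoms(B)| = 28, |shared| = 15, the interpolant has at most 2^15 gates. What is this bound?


Shared atoms = 15
Craig interpolant size bound = 2^15
= 32768

32768


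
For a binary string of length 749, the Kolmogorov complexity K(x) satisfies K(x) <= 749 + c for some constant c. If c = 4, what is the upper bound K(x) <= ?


K(x) <= |x| + c = 749 + 4 = 753

753


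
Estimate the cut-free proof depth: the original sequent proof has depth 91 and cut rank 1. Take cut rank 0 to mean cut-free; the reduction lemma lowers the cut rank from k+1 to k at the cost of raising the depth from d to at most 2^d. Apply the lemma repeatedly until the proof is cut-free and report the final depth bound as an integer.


Each rank reduction sends depth d to at most 2^d; cut rank r needs r reductions.
2_0(91) = 91
2_1(91) = 2^91 = 2475880078570760549798248448
Cut-free depth bound = 2475880078570760549798248448

2475880078570760549798248448


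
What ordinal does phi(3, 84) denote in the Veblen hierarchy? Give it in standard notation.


phi(3, 84):
phi(3, beta) = eta_beta (the beta-th eta number, fixed point of zeta).
phi(3, 84) = eta_84

eta_84


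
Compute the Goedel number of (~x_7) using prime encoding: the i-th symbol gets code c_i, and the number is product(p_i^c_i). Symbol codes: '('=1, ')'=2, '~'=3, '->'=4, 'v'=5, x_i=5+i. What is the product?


Formula: (~x_7)
Symbol codes: [1, 3, 12, 2]
Primes: [2, 3, 5, 7]
p_1^1 = 2^1 = 2
p_2^3 = 3^3 = 27
p_3^12 = 5^12 = 244140625
p_4^2 = 7^2 = 49
Product = 645996093750

645996093750


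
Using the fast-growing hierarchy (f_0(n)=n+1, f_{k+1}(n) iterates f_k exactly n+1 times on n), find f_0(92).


f_0(92) = 92 + 1 = 93

93


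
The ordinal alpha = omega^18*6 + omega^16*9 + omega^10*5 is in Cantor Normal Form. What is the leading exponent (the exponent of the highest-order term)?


CNF: omega^18*6 + omega^16*9 + omega^10*5
The leading term is omega^18*6, which has exponent 18.

18


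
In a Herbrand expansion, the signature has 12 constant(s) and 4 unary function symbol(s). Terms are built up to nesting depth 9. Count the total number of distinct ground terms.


Herbrand terms by depth:
Depth 0: 12 constants
Depth 1: 48 new terms (running total: 60)
Depth 2: 192 new terms (running total: 252)
Depth 3: 768 new terms (running total: 1020)
Depth 4: 3072 new terms (running total: 4092)
Depth 5: 12288 new terms (running total: 16380)
Depth 6: 49152 new terms (running total: 65532)
Depth 7: 196608 new terms (running total: 262140)
Depth 8: 786432 new terms (running total: 1048572)
Depth 9: 3145728 new terms (running total: 4194300)
Total distinct ground terms = 4194300

4194300


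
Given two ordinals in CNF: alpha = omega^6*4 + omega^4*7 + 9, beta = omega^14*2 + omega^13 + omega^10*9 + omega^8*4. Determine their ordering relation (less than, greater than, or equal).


Compare term by term from highest exponent:
alpha = omega^6*4 + omega^4*7 + 9
beta = omega^14*2 + omega^13 + omega^10*9 + omega^8*4
Term 1: alpha has omega^6*4, beta has omega^14*2
Term 2: alpha has omega^4*7, beta has omega^13*1
Term 3: alpha has omega^0*9, beta has omega^10*9
Term 4: alpha has omega^0*0, beta has omega^8*4
Result: alpha < beta

alpha < beta


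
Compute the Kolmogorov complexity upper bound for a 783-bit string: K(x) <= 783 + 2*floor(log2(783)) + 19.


floor(log2(783)) = 9
2 * 9 = 18
K(x) <= 783 + 18 + 19 = 820

820


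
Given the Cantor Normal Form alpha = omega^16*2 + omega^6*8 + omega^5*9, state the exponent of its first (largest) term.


CNF: omega^16*2 + omega^6*8 + omega^5*9
The leading term is omega^16*2, which has exponent 16.

16


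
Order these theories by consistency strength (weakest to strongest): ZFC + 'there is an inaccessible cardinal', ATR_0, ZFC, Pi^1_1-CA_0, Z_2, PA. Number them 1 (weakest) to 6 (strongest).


Ordering by consistency strength:
1. PA
2. ATR_0
3. Pi^1_1-CA_0
4. Z_2
5. ZFC
6. ZFC + 'there is an inaccessible cardinal'


ZFC + 'there is an inaccessible cardinal'=6, ATR_0=2, ZFC=5, Pi^1_1-CA_0=3, Z_2=4, PA=1


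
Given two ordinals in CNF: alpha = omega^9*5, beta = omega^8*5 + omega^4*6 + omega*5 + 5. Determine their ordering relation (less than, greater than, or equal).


Compare term by term from highest exponent:
alpha = omega^9*5
beta = omega^8*5 + omega^4*6 + omega*5 + 5
Term 1: alpha has omega^9*5, beta has omega^8*5
Term 2: alpha has omega^0*0, beta has omega^4*6
Term 3: alpha has omega^0*0, beta has omega^1*5
Term 4: alpha has omega^0*0, beta has omega^0*5
Result: alpha > beta

alpha > beta


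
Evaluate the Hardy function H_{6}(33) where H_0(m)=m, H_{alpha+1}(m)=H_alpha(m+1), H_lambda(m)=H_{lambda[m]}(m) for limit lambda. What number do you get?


H_6(33):
For finite ordinals k, H_k(n) = n + k (each successor step adds 1).
H_6(33) = 33 + 6 = 39

39


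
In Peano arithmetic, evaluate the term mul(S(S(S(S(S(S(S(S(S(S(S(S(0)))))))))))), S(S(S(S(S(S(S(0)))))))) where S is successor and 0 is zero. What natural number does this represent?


mul(S^12(0), S^7(0)):
S^12(0) = 12
S^7(0) = 7
12 * 7 = 84

84


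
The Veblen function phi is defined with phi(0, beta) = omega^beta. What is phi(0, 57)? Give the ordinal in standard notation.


phi(0, 57):
phi(0, beta) = omega^beta by definition.
phi(0, 57) = omega^57

omega^57


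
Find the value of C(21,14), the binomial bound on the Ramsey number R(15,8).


R(15,8) <= C(15+8-2, 15-1) = C(21, 14)
C(21, 14) = 21! / (14! * 7!)
= 116280

116280


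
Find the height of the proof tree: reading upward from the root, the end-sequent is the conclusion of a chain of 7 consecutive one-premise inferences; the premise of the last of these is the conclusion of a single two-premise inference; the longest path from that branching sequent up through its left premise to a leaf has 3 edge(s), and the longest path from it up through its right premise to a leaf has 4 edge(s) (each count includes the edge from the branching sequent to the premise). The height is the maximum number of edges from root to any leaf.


Longest path through the left premise: 3 edges (measured from the branching sequent)
Longest path through the right premise: 4 edges
Height of the subtree rooted at the branching sequent: max(3, 4) = 4
The branching sequent sits 7 edges above the root (the chain of one-premise inferences), so height = 4 + 7 = 11

11


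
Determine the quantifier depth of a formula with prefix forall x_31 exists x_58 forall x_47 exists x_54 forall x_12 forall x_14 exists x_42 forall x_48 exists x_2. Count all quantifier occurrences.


Quantifier prefix has 9 quantifier symbols.
Quantifier depth = 9

9


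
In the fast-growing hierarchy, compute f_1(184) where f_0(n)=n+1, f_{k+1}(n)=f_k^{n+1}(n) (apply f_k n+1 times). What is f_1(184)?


f_1(184) = f_0^185(184)
f_0 adds 1 each time, applied 185 times.
f_1(184) = 184 + 185 = 369

369


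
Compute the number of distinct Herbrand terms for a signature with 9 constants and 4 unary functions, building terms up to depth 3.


Herbrand terms by depth:
Depth 0: 9 constants
Depth 1: 36 new terms (running total: 45)
Depth 2: 144 new terms (running total: 189)
Depth 3: 576 new terms (running total: 765)
Total distinct ground terms = 765

765


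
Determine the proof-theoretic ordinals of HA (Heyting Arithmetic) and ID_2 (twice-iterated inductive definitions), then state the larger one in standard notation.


Proof-theoretic ordinal of HA (Heyting Arithmetic): epsilon_0
Proof-theoretic ordinal of ID_2 (twice-iterated inductive definitions): psi_0(epsilon_{Omega_2+1})
Comparing: epsilon_0 < psi_0(epsilon_{Omega_2+1}).
The larger ordinal is psi_0(epsilon_{Omega_2+1}) (from ID_2 (twice-iterated inductive definitions)).

psi_0(epsilon_{Omega_2+1})


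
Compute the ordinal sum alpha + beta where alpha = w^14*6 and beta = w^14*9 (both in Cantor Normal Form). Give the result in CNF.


Ordinal addition w^14*6 + w^14*9:
Both terms have the same exponent 14.
w^e*c + w^e*d = w^e*(c+d).
Result = w^14*(6+9) = w^14*15

w^14*15


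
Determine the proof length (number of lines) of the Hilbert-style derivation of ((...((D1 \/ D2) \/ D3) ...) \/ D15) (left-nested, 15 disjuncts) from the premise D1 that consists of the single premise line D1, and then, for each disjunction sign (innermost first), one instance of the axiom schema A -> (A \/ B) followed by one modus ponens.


Building the left-nested 15-ary disjunction from D1:
- 1 premise line (D1)
- 15 disjuncts means 14 disjunction signs; each needs 1 axiom instance + 1 MP = 2 lines: 2 * 14 = 28
Total = 1 + 28 = 29 lines.

29


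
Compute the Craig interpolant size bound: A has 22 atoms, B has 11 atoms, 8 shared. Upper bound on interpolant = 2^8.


Shared atoms = 8
Craig interpolant size bound = 2^8
= 256

256


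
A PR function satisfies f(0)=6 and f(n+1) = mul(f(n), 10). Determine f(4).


f(0) = 6
f(1) = mul(f(0), 10) = mul(6, 10) = 60
f(2) = mul(f(1), 10) = mul(60, 10) = 600
f(3) = mul(f(2), 10) = mul(600, 10) = 6000
f(4) = mul(f(3), 10) = mul(6000, 10) = 60000


60000


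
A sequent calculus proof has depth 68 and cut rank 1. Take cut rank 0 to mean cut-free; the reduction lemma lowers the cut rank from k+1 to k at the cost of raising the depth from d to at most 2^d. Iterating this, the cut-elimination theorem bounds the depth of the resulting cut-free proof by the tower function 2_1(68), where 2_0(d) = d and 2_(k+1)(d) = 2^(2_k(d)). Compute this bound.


Each rank reduction sends depth d to at most 2^d; cut rank r needs r reductions.
2_0(68) = 68
2_1(68) = 2^68 = 295147905179352825856
Cut-free depth bound = 295147905179352825856

295147905179352825856


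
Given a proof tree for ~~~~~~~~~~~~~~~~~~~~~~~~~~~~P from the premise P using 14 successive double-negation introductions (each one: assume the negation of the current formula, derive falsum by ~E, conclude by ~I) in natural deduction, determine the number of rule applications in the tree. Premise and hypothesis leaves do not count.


Each double-negation introduction (from C infer ~~C) uses 2 inference nodes: one ~E (C and ~C give falsum) and one ~I (discharge ~C).
14 double negations = 14 * 2 = 28 inference nodes.

28


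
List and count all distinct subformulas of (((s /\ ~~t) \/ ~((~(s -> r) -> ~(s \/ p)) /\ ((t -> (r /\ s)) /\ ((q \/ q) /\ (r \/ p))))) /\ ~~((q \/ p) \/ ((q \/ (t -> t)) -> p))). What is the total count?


Formula: (((s /\ ~~t) \/ ~((~(s -> r) -> ~(s \/ p)) /\ ((t -> (r /\ s)) /\ ((q \/ q) /\ (r \/ p))))) /\ ~~((q \/ p) \/ ((q \/ (t -> t)) -> p)))
Subformulas found:
  1. r
  2. q
  3. s
  4. t
  5. p
  6. ~t
  7. ~~t
  8. (t -> t)
  9. (q \/ p)
  10. (s -> r)
  11. (r \/ p)
  12. (s \/ p)
  13. (r /\ s)
  14. (q \/ q)
  15. ~(s -> r)
  16. ~(s \/ p)
  17. (s /\ ~~t)
  18. (t -> (r /\ s))
  19. (q \/ (t -> t))
  20. ((q \/ q) /\ (r \/ p))
  21. ((q \/ (t -> t)) -> p)
  22. (~(s -> r) -> ~(s \/ p))
  23. ((q \/ p) \/ ((q \/ (t -> t)) -> p))
  24. ~((q \/ p) \/ ((q \/ (t -> t)) -> p))
  25. ~~((q \/ p) \/ ((q \/ (t -> t)) -> p))
  26. ((t -> (r /\ s)) /\ ((q \/ q) /\ (r \/ p)))
  27. ((~(s -> r) -> ~(s \/ p)) /\ ((t -> (r /\ s)) /\ ((q \/ q) /\ (r \/ p))))
  28. ~((~(s -> r) -> ~(s \/ p)) /\ ((t -> (r /\ s)) /\ ((q \/ q) /\ (r \/ p))))
  29. ((s /\ ~~t) \/ ~((~(s -> r) -> ~(s \/ p)) /\ ((t -> (r /\ s)) /\ ((q \/ q) /\ (r \/ p)))))
  30. (((s /\ ~~t) \/ ~((~(s -> r) -> ~(s \/ p)) /\ ((t -> (r /\ s)) /\ ((q \/ q) /\ (r \/ p))))) /\ ~~((q \/ p) \/ ((q \/ (t -> t)) -> p)))
Total distinct subformulas = 30

30


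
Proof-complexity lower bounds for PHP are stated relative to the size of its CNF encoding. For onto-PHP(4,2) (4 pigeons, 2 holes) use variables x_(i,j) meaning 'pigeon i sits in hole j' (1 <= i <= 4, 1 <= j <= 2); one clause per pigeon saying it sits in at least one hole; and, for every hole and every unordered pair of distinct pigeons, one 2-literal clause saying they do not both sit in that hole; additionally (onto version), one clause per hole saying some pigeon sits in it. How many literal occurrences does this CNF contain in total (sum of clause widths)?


onto-PHP(4,2): 4 pigeons, 2 holes, 4*2 = 8 variables.
- pigeon clauses: one per pigeon -> 4 clauses of width 2 -> 8 literals
- hole clauses: 2 holes * C(4,2) = 2 * 6 -> 12 clauses of width 2 -> 24 literals
- onto clauses: one per hole -> 2 clauses of width 4 -> 8 literals
Total literal occurrences = 8 + 24 + 8 = 40

40


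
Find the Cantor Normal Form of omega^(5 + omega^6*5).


omega^(5 + omega^6*5):
In ordinal addition a term is absorbed by a following term of strictly larger exponent: 0 < 6, so 5 + omega^6*5 = omega^6*5.
omega raised to a CNF ordinal is a single CNF term: Result = omega^(omega^6*5)

omega^(omega^6*5)


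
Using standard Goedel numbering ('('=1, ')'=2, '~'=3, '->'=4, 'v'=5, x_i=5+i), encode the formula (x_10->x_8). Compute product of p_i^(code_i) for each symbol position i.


Formula: (x_10->x_8)
Symbol codes: [1, 15, 4, 13, 2]
Primes: [2, 3, 5, 7, 11]
p_1^1 = 2^1 = 2
p_2^15 = 3^15 = 14348907
p_3^4 = 5^4 = 625
p_4^13 = 7^13 = 96889010407
p_5^2 = 11^2 = 121
Product = 210275524197376366286250

210275524197376366286250


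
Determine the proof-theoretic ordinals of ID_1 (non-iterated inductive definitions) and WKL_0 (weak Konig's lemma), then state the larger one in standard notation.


Proof-theoretic ordinal of ID_1 (non-iterated inductive definitions): psi_0(epsilon_{Omega+1})
Proof-theoretic ordinal of WKL_0 (weak Konig's lemma): omega^omega
Comparing: omega^omega < psi_0(epsilon_{Omega+1}).
The larger ordinal is psi_0(epsilon_{Omega+1}) (from ID_1 (non-iterated inductive definitions)).

psi_0(epsilon_{Omega+1})


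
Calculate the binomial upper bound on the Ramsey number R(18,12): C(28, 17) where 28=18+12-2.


R(18,12) <= C(18+12-2, 18-1) = C(28, 17)
C(28, 17) = 28! / (17! * 11!)
= 21474180

21474180


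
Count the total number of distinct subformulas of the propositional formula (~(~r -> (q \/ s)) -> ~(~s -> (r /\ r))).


Formula: (~(~r -> (q \/ s)) -> ~(~s -> (r /\ r)))
Subformulas found:
  1. q
  2. s
  3. r
  4. ~s
  5. ~r
  6. (r /\ r)
  7. (q \/ s)
  8. (~s -> (r /\ r))
  9. (~r -> (q \/ s))
  10. ~(~r -> (q \/ s))
  11. ~(~s -> (r /\ r))
  12. (~(~r -> (q \/ s)) -> ~(~s -> (r /\ r)))
Total distinct subformulas = 12

12


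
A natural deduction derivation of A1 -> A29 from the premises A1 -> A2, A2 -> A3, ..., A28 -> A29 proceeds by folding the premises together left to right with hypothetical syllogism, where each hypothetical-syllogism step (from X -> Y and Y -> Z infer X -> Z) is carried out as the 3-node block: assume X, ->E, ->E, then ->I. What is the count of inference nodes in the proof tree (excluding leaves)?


There are 28 premises in the chain. The first HS step combines premises 1 and 2; each further premise needs one more HS step.
So 28 premises require 28 - 1 = 27 hypothetical-syllogism steps.
Each HS step uses 3 inference nodes (->E, ->E, ->I).
27 * 3 = 81 total inference nodes.

81


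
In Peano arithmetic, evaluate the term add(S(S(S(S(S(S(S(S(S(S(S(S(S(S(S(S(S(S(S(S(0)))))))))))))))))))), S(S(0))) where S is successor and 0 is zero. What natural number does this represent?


add(S^20(0), S^2(0)):
S^20(0) = 20
S^2(0) = 2
20 + 2 = 22

22


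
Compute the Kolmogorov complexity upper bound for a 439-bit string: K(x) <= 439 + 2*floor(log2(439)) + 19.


floor(log2(439)) = 8
2 * 8 = 16
K(x) <= 439 + 16 + 19 = 474

474


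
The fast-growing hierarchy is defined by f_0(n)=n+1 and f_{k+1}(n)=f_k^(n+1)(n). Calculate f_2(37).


f_2(37) = f_1^38(37)
f_1(m) = 2m + 1.
Iterating: f_1^k(n) = 2^k*(n+1) - 1.
f_2(37) = 2^38*(37+1) - 1 = 274877906944*38 - 1 = 10445360463871

10445360463871


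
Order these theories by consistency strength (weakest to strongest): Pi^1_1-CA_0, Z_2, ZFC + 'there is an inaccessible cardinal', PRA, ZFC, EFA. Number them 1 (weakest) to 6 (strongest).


Ordering by consistency strength:
1. EFA
2. PRA
3. Pi^1_1-CA_0
4. Z_2
5. ZFC
6. ZFC + 'there is an inaccessible cardinal'


Pi^1_1-CA_0=3, Z_2=4, ZFC + 'there is an inaccessible cardinal'=6, PRA=2, ZFC=5, EFA=1


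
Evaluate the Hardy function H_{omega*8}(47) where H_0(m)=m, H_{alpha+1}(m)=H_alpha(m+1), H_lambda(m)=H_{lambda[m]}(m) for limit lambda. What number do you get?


H_{omega*8}(47):
For the Hardy hierarchy, H_{omega*k}(n) = 2^k * n.
2^8 = 256.
256 * 47 = 12032

12032


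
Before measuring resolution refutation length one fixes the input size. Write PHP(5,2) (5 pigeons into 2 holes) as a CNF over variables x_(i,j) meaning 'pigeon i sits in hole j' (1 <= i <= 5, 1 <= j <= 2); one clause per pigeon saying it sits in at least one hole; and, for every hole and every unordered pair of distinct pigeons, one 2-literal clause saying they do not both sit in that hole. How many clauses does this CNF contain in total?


PHP(5,2): 5 pigeons, 2 holes, 5*2 = 10 variables.
- pigeon clauses: one per pigeon -> 5 clauses
- hole clauses: 2 holes * C(5,2) = 2 * 10 -> 20 clauses
Total clauses = 5 + 20 = 25

25


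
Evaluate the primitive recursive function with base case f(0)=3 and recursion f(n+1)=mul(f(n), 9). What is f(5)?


f(0) = 3
f(1) = mul(f(0), 9) = mul(3, 9) = 27
f(2) = mul(f(1), 9) = mul(27, 9) = 243
f(3) = mul(f(2), 9) = mul(243, 9) = 2187
f(4) = mul(f(3), 9) = mul(2187, 9) = 19683
f(5) = mul(f(4), 9) = mul(19683, 9) = 177147


177147


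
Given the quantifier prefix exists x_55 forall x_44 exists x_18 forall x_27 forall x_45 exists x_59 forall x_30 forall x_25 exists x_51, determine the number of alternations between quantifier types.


Walk the prefix and count type changes:
  position 1: exists -> forall <-- alternation
  position 2: forall -> exists <-- alternation
  position 3: exists -> forall <-- alternation
  position 4: forall -> forall
  position 5: forall -> exists <-- alternation
  position 6: exists -> forall <-- alternation
  position 7: forall -> forall
  position 8: forall -> exists <-- alternation
Total alternations = 6

6


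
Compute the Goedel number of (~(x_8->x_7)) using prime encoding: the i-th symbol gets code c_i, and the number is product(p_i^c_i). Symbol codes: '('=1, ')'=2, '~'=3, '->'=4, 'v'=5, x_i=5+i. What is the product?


Formula: (~(x_8->x_7))
Symbol codes: [1, 3, 1, 13, 4, 12, 2, 2]
Primes: [2, 3, 5, 7, 11, 13, 17, 19]
p_1^1 = 2^1 = 2
p_2^3 = 3^3 = 27
p_3^1 = 5^1 = 5
p_4^13 = 7^13 = 96889010407
p_5^4 = 11^4 = 14641
p_6^12 = 13^12 = 23298085122481
p_7^2 = 17^2 = 289
p_8^2 = 19^2 = 361
Product = 930967022529006140388361524937073010

930967022529006140388361524937073010


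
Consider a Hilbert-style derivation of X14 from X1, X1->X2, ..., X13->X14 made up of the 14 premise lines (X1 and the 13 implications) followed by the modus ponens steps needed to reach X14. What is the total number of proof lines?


We have 14 premise lines: X1 and 13 implications.
Each implication is detached once by MP, giving 13 MP lines.
14 premise lines + 13 MP lines = 27 total lines.

27


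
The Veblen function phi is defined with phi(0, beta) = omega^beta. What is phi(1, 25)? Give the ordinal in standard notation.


phi(1, 25):
phi(1, beta) = epsilon_beta (the beta-th epsilon number).
phi(1, 25) = epsilon_25

epsilon_25


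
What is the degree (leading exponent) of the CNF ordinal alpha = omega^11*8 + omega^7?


CNF: omega^11*8 + omega^7
The leading term is omega^11*8, which has exponent 11.

11


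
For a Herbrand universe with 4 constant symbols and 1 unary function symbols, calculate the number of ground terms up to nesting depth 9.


Herbrand terms by depth:
Depth 0: 4 constants
Depth 1: 4 new terms (running total: 8)
Depth 2: 4 new terms (running total: 12)
Depth 3: 4 new terms (running total: 16)
Depth 4: 4 new terms (running total: 20)
Depth 5: 4 new terms (running total: 24)
Depth 6: 4 new terms (running total: 28)
Depth 7: 4 new terms (running total: 32)
Depth 8: 4 new terms (running total: 36)
Depth 9: 4 new terms (running total: 40)
Total distinct ground terms = 40

40


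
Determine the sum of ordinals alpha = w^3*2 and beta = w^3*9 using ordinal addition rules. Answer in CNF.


Ordinal addition w^3*2 + w^3*9:
Both terms have the same exponent 3.
w^e*c + w^e*d = w^e*(c+d).
Result = w^3*(2+9) = w^3*11

w^3*11


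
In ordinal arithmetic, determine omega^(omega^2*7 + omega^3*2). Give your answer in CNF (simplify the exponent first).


omega^(omega^2*7 + omega^3*2):
In ordinal addition a term is absorbed by a following term of strictly larger exponent: 2 < 3, so omega^2*7 + omega^3*2 = omega^3*2.
omega raised to a CNF ordinal is a single CNF term: Result = omega^(omega^3*2)

omega^(omega^3*2)


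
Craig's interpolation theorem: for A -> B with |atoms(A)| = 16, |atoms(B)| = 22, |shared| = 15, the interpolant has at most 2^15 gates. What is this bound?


Shared atoms = 15
Craig interpolant size bound = 2^15
= 32768

32768


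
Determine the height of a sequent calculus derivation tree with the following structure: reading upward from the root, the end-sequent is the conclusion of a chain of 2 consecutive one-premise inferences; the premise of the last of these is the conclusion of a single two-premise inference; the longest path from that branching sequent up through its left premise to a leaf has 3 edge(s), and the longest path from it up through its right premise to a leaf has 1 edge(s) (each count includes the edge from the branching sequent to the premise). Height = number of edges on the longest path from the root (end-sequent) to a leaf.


Longest path through the left premise: 3 edges (measured from the branching sequent)
Longest path through the right premise: 1 edges
Height of the subtree rooted at the branching sequent: max(3, 1) = 3
The branching sequent sits 2 edges above the root (the chain of one-premise inferences), so height = 3 + 2 = 5

5


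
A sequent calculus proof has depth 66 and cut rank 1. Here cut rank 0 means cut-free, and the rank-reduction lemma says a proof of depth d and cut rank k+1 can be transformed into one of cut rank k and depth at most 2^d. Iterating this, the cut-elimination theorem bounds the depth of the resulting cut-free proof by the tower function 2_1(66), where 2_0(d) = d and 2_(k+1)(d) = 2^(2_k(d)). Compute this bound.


Each rank reduction sends depth d to at most 2^d; cut rank r needs r reductions.
2_0(66) = 66
2_1(66) = 2^66 = 73786976294838206464
Cut-free depth bound = 73786976294838206464

73786976294838206464


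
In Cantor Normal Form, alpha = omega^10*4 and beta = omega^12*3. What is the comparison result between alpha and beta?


Compare term by term from highest exponent:
alpha = omega^10*4
beta = omega^12*3
Term 1: alpha has omega^10*4, beta has omega^12*3
Result: alpha < beta

alpha < beta


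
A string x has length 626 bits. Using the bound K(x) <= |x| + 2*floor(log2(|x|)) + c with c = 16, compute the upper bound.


floor(log2(626)) = 9
2 * 9 = 18
K(x) <= 626 + 18 + 16 = 660

660


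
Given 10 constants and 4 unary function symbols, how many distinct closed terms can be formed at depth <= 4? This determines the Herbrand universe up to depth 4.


Herbrand terms by depth:
Depth 0: 10 constants
Depth 1: 40 new terms (running total: 50)
Depth 2: 160 new terms (running total: 210)
Depth 3: 640 new terms (running total: 850)
Depth 4: 2560 new terms (running total: 3410)
Total distinct ground terms = 3410

3410


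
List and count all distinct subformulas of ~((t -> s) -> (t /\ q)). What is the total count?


Formula: ~((t -> s) -> (t /\ q))
Subformulas found:
  1. q
  2. s
  3. t
  4. (t -> s)
  5. (t /\ q)
  6. ((t -> s) -> (t /\ q))
  7. ~((t -> s) -> (t /\ q))
Total distinct subformulas = 7

7


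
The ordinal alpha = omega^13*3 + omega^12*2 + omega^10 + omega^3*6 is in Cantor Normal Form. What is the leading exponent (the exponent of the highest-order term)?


CNF: omega^13*3 + omega^12*2 + omega^10 + omega^3*6
The leading term is omega^13*3, which has exponent 13.

13


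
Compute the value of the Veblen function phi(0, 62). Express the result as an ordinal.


phi(0, 62):
phi(0, beta) = omega^beta by definition.
phi(0, 62) = omega^62

omega^62


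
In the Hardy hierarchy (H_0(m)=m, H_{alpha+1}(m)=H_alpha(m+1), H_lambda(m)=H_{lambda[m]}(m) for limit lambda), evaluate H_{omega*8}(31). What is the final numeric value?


H_{omega*8}(31):
For the Hardy hierarchy, H_{omega*k}(n) = 2^k * n.
2^8 = 256.
256 * 31 = 7936

7936


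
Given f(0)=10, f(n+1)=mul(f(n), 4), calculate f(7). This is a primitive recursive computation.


f(0) = 10
f(1) = mul(f(0), 4) = mul(10, 4) = 40
f(2) = mul(f(1), 4) = mul(40, 4) = 160
f(3) = mul(f(2), 4) = mul(160, 4) = 640
f(4) = mul(f(3), 4) = mul(640, 4) = 2560
f(5) = mul(f(4), 4) = mul(2560, 4) = 10240
f(6) = mul(f(5), 4) = mul(10240, 4) = 40960
f(7) = mul(f(6), 4) = mul(40960, 4) = 163840


163840


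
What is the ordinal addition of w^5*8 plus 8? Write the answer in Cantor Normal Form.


Ordinal addition w^5*8 + 8:
Leading exponent of alpha (5) > leading exponent of beta (0).
Since alpha's term has higher exponent than beta's leading term,
the sum is simply alpha followed by beta.
Result = w^5*8 + 8

w^5*8 + 8


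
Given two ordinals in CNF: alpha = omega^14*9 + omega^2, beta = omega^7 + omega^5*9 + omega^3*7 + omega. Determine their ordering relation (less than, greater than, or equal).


Compare term by term from highest exponent:
alpha = omega^14*9 + omega^2
beta = omega^7 + omega^5*9 + omega^3*7 + omega
Term 1: alpha has omega^14*9, beta has omega^7*1
Term 2: alpha has omega^2*1, beta has omega^5*9
Term 3: alpha has omega^0*0, beta has omega^3*7
Term 4: alpha has omega^0*0, beta has omega^1*1
Result: alpha > beta

alpha > beta


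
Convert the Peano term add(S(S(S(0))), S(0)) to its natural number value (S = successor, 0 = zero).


add(S^3(0), S^1(0)):
S^3(0) = 3
S^1(0) = 1
3 + 1 = 4

4


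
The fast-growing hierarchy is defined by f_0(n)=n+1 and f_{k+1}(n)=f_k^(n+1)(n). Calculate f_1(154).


f_1(154) = f_0^155(154)
f_0 adds 1 each time, applied 155 times.
f_1(154) = 154 + 155 = 309

309


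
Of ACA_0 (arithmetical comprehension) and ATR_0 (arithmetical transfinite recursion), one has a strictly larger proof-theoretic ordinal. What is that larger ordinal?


Proof-theoretic ordinal of ACA_0 (arithmetical comprehension): epsilon_0
Proof-theoretic ordinal of ATR_0 (arithmetical transfinite recursion): Gamma_0
Comparing: epsilon_0 < Gamma_0.
The larger ordinal is Gamma_0 (from ATR_0 (arithmetical transfinite recursion)).

Gamma_0


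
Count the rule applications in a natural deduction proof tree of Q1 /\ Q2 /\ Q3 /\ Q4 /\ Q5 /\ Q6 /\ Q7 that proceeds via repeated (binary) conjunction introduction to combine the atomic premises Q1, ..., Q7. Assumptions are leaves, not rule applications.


The target conjunction has 7 conjuncts, i.e. 6 binary /\ connectives.
Each conjunction-intro joins two pieces, so 7 atoms require 7-1 = 6 applications.
Total inference nodes = 6

6


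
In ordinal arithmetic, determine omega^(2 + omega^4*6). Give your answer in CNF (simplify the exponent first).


omega^(2 + omega^4*6):
In ordinal addition a term is absorbed by a following term of strictly larger exponent: 0 < 4, so 2 + omega^4*6 = omega^4*6.
omega raised to a CNF ordinal is a single CNF term: Result = omega^(omega^4*6)

omega^(omega^4*6)


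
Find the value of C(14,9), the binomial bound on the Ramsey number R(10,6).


R(10,6) <= C(10+6-2, 10-1) = C(14, 9)
C(14, 9) = 14! / (9! * 5!)
= 2002

2002


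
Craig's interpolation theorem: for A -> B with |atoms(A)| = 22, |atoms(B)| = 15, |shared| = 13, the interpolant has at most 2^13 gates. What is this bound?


Shared atoms = 13
Craig interpolant size bound = 2^13
= 8192

8192


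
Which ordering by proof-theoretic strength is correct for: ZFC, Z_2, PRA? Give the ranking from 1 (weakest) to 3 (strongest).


Ordering by consistency strength:
1. PRA
2. Z_2
3. ZFC


ZFC=3, Z_2=2, PRA=1


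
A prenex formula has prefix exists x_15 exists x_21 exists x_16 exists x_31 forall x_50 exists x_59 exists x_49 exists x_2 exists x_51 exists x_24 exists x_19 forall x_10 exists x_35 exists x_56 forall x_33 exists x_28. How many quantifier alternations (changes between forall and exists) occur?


Walk the prefix and count type changes:
  position 1: exists -> exists
  position 2: exists -> exists
  position 3: exists -> exists
  position 4: exists -> forall <-- alternation
  position 5: forall -> exists <-- alternation
  position 6: exists -> exists
  position 7: exists -> exists
  position 8: exists -> exists
  position 9: exists -> exists
  position 10: exists -> exists
  position 11: exists -> forall <-- alternation
  position 12: forall -> exists <-- alternation
  position 13: exists -> exists
  position 14: exists -> forall <-- alternation
  position 15: forall -> exists <-- alternation
Total alternations = 6

6


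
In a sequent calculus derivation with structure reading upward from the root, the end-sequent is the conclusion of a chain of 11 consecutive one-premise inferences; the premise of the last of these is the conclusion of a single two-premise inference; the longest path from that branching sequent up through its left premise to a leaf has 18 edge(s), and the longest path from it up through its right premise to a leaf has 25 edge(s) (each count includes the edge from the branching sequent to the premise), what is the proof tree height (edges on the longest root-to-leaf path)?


Longest path through the left premise: 18 edges (measured from the branching sequent)
Longest path through the right premise: 25 edges
Height of the subtree rooted at the branching sequent: max(18, 25) = 25
The branching sequent sits 11 edges above the root (the chain of one-premise inferences), so height = 25 + 11 = 36

36


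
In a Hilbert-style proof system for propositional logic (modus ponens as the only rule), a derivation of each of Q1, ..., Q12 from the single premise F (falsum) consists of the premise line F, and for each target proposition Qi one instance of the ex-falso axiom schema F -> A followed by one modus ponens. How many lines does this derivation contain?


Ex falso, line by line:
- 1 premise line (F)
- 12 targets, each needing 1 axiom instance (F -> Qi) + 1 MP = 2 lines: 2 * 12 = 24
Total = 1 + 24 = 25 lines.

25


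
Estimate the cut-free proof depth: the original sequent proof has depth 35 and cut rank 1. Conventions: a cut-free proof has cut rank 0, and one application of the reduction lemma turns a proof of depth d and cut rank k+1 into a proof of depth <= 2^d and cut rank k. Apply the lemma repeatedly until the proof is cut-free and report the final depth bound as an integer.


Each rank reduction sends depth d to at most 2^d; cut rank r needs r reductions.
2_0(35) = 35
2_1(35) = 2^35 = 34359738368
Cut-free depth bound = 34359738368

34359738368


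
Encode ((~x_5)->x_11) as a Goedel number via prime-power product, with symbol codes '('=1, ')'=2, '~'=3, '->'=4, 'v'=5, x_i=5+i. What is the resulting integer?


Formula: ((~x_5)->x_11)
Symbol codes: [1, 1, 3, 10, 2, 4, 16, 2]
Primes: [2, 3, 5, 7, 11, 13, 17, 19]
p_1^1 = 2^1 = 2
p_2^1 = 3^1 = 3
p_3^3 = 5^3 = 125
p_4^10 = 7^10 = 282475249
p_5^2 = 11^2 = 121
p_6^4 = 13^4 = 28561
p_7^16 = 17^16 = 48661191875666868481
p_8^2 = 19^2 = 361
Product = 12861463424993699562533904061073575896750

12861463424993699562533904061073575896750


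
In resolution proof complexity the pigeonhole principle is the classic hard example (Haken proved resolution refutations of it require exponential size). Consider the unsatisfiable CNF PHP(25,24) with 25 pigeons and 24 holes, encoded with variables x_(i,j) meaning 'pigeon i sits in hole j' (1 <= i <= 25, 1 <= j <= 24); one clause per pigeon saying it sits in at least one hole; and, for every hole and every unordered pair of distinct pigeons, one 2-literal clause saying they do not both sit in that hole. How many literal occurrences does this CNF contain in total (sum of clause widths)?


PHP(25,24): 25 pigeons, 24 holes, 25*24 = 600 variables.
- pigeon clauses: one per pigeon -> 25 clauses of width 24 -> 600 literals
- hole clauses: 24 holes * C(25,2) = 24 * 300 -> 7200 clauses of width 2 -> 14400 literals
Total literal occurrences = 600 + 14400 = 15000

15000


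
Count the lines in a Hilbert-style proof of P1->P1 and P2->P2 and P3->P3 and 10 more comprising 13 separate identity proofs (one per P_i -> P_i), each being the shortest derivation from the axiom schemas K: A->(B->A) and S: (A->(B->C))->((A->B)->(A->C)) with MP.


The shortest proof of A->A from K and S in the Hilbert calculus has exactly 5 lines:
(1) K instance A->((A->A)->A), (2) S instance, (3) MP on 1,2, (4) K instance A->(A->A), (5) MP on 3,4.
For 13 independent identities: 13 * 5 = 65 lines total.

65


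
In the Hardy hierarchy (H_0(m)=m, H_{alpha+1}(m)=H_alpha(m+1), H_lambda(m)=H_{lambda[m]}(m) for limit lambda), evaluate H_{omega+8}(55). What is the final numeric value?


H_{omega+8}(55):
Unwind the 8 successor steps: H_{omega+8}(55) = H_omega(55+8) = H_omega(63).
H_omega(m) = H_m(m) = m + m = 2m.
Result = 2 * 63 = 126

126


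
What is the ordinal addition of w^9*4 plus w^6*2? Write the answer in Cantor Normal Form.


Ordinal addition w^9*4 + w^6*2:
Leading exponent of alpha (9) > leading exponent of beta (6).
Since alpha's term has higher exponent than beta's leading term,
the sum is simply alpha followed by beta.
Result = w^9*4 + w^6*2

w^9*4 + w^6*2


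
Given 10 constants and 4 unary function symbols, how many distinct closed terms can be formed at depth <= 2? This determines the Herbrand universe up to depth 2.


Herbrand terms by depth:
Depth 0: 10 constants
Depth 1: 40 new terms (running total: 50)
Depth 2: 160 new terms (running total: 210)
Total distinct ground terms = 210

210
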